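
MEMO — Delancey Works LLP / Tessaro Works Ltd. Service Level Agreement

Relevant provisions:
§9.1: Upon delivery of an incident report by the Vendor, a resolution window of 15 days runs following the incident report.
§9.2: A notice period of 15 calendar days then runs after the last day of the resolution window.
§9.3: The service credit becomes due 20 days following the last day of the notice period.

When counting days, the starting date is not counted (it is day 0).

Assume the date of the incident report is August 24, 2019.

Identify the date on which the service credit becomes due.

Adding 15 calendar days to August 24, 2019 gives September 8, 2019, which is the last day of the resolution window.
The last day of the notice period: September 8, 2019 + 15 days = September 23, 2019.
Adding 20 calendar days to September 23, 2019 gives October 13, 2019, which is the date on which the service credit becomes due.

October 13, 2019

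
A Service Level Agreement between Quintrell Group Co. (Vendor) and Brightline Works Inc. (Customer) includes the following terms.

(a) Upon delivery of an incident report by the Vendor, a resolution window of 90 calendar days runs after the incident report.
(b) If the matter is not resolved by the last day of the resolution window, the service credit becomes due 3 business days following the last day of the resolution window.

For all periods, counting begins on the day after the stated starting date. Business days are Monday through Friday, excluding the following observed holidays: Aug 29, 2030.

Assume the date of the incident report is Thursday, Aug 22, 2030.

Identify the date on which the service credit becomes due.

The last day of the resolution window: Aug 22, 2030 + 90 days = Nov 20, 2030.
The date on which the service credit becomes due: 3 business days after Wednesday, Nov 20, 2030, skipping weekends — Nov 21, Nov 22, Nov 25 — lands on Monday, Nov 25, 2030.

Nov 25, 2030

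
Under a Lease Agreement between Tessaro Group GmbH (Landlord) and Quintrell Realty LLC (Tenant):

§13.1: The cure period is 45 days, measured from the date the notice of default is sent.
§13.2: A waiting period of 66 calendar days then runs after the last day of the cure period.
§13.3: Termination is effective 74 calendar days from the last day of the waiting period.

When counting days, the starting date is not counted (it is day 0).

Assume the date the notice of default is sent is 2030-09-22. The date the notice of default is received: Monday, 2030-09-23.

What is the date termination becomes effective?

The last day of the cure period: 45 calendar days after 2030-09-22 is 2030-11-06.
Adding 66 calendar days to 2030-11-06 gives 2031-01-11, which is the last day of the waiting period.
Adding 74 calendar days to 2031-01-11 gives 2031-03-26, which is the date termination becomes effective.

2031-03-26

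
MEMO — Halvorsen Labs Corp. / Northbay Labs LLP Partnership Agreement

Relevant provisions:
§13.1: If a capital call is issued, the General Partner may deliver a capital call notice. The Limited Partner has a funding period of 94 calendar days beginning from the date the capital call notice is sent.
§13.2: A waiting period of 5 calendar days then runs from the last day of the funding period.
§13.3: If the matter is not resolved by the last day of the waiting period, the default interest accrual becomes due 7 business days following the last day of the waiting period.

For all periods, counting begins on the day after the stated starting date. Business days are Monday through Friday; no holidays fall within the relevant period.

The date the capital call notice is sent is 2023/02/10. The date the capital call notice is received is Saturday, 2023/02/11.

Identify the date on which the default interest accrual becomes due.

Adding 94 calendar days to 2023/02/10 gives 2023/05/15, which is the last day of the funding period.
Adding 5 calendar days to 2023/05/15 gives 2023/05/20, which is the last day of the waiting period.
From Saturday, 2023/05/20, 7 business days (May 22, May 23, May 24, May 25, May 26, May 29, May 30, skipping weekends) brings us to Tuesday, 2023/05/30, which is the date on which the default interest accrual becomes due.

2023/05/30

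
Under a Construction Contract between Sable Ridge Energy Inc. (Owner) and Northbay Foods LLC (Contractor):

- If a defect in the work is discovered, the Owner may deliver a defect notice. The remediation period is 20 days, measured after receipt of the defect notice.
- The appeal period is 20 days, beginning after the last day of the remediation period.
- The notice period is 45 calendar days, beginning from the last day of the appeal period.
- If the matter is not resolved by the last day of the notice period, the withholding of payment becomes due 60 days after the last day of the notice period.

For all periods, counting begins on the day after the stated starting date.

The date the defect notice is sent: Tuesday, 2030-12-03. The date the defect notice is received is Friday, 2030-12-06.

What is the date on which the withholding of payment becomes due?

2031-04-30

The last day of the remediation period: 2030-12-06 + 20 days = 2030-12-26.
Adding 20 calendar days to 2030-12-26 gives 2031-01-15, which is the last day of the appeal period.
Adding 45 calendar days to 2031-01-15 gives 2031-03-01, which is the last day of the notice period.
The date on which the withholding of payment becomes due: 60 calendar days after 2031-03-01 is 2031-04-30.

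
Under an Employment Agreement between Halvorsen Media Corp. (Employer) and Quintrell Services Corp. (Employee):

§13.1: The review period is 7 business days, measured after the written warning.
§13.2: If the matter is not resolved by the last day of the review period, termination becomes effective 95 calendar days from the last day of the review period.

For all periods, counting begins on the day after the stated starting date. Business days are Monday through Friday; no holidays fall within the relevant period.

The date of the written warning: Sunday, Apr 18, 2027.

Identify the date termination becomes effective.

From Sunday, Apr 18, 2027, 7 business days (Apr 19, Apr 20, Apr 21, Apr 22, Apr 23, Apr 26, Apr 27, skipping weekends) brings us to Tuesday, Apr 27, 2027, which is the last day of the review period.
The date termination becomes effective: 95 calendar days after Apr 27, 2027 is Jul 31, 2027.

Jul 31, 2027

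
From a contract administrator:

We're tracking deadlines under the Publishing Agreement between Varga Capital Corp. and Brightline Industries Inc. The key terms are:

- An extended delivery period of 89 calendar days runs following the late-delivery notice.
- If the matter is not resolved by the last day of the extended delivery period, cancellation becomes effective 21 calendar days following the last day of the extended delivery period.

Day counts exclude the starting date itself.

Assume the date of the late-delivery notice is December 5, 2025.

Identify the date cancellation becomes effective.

March 25, 2026

The last day of the extended delivery period: December 5, 2025 + 89 days = March 4, 2026.
Adding 21 calendar days to March 4, 2026 gives March 25, 2026, which is the date cancellation becomes effective.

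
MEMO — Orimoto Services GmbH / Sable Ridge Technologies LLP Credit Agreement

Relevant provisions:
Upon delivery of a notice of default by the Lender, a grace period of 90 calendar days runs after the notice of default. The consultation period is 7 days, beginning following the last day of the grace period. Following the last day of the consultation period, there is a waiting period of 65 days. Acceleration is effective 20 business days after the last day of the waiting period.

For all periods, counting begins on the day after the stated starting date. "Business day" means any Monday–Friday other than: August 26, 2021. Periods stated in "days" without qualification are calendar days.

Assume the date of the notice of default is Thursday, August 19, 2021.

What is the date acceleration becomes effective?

Adding 90 calendar days to August 19, 2021 gives November 17, 2021, which is the last day of the grace period.
The last day of the consultation period: November 17, 2021 + 7 days = November 24, 2021.
The last day of the waiting period: November 24, 2021 + 65 days = January 28, 2022.
The date acceleration becomes effective: 20 business days after Friday, January 28, 2022, skipping weekends — Jan 31, Feb 1, Feb 2, Feb 3, …, Feb 23, Feb 24, Feb 25 — lands on Friday, February 25, 2022.

February 25, 2022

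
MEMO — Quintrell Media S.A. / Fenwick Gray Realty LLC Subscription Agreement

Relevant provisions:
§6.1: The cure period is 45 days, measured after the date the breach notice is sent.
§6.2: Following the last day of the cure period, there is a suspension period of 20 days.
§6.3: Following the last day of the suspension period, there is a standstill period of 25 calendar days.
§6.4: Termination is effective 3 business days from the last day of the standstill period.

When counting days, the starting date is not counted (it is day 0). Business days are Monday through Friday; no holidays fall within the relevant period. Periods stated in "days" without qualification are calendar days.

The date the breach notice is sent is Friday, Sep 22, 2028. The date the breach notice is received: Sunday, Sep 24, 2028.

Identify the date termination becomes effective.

The last day of the cure period: Sep 22, 2028 + 45 days = Nov 6, 2028.
Adding 20 calendar days to Nov 6, 2028 gives Nov 26, 2028, which is the last day of the suspension period.
The last day of the standstill period: Nov 26, 2028 + 25 days = Dec 21, 2028.
The date termination becomes effective: 3 business days after Thursday, Dec 21, 2028, skipping weekends — Dec 22, Dec 25, Dec 26 — lands on Tuesday, Dec 26, 2028.

Dec 26, 2028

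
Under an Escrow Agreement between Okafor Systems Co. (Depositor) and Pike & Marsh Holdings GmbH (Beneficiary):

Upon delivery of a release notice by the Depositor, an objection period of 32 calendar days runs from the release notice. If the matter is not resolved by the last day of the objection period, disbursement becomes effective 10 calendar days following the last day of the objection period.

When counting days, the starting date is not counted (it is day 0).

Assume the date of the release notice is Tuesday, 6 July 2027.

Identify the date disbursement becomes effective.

The last day of the objection period: 6 July 2027 + 32 days = 7 August 2027.
The date disbursement becomes effective: 10 calendar days after 7 August 2027 is 17 August 2027.

17 August 2027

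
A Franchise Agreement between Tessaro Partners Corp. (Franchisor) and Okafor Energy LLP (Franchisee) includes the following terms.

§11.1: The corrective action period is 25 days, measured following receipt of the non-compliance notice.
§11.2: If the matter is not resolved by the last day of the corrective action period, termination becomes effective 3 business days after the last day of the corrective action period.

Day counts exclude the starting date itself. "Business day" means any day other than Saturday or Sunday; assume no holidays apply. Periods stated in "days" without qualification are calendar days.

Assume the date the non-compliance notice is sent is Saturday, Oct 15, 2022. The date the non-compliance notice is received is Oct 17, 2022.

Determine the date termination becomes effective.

Nov 16, 2022

The last day of the corrective action period: 25 calendar days after Oct 17, 2022 is Nov 11, 2022.
The date termination becomes effective: 3 business days after Friday, Nov 11, 2022, skipping weekends — Nov 14, Nov 15, Nov 16 — lands on Wednesday, Nov 16, 2022.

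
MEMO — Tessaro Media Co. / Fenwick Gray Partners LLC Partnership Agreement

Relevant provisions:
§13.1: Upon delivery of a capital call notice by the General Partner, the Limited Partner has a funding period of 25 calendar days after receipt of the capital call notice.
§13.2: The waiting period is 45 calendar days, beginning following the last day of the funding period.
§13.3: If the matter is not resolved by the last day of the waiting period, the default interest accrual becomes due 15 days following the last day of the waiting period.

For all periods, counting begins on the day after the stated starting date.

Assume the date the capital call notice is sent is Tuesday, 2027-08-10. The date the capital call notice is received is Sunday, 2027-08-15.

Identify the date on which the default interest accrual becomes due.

2027-11-08

The last day of the funding period: 25 calendar days after 2027-08-15 is 2027-09-09.
Adding 45 calendar days to 2027-09-09 gives 2027-10-24, which is the last day of the waiting period.
Adding 15 calendar days to 2027-10-24 gives 2027-11-08, which is the date on which the default interest accrual becomes due.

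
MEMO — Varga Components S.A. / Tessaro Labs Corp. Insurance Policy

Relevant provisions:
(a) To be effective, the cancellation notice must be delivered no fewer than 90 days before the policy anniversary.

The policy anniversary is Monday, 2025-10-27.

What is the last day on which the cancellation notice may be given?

Counting back 90 calendar days from 2025-10-27 gives 2025-07-29.

2025-07-29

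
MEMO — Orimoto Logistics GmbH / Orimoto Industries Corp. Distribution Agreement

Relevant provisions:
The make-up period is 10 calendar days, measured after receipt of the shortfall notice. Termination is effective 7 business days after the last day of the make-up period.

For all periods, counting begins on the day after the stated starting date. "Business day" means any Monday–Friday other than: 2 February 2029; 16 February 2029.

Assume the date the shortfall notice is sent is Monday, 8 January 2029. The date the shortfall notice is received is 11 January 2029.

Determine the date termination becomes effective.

Adding 10 calendar days to 11 January 2029 gives 21 January 2029, which is the last day of the make-up period.
The date termination becomes effective: 7 business days after Sunday, 21 January 2029, skipping weekends — Jan 22, Jan 23, Jan 24, Jan 25, Jan 26, Jan 29, Jan 30 — lands on Tuesday, 30 January 2029.

30 January 2029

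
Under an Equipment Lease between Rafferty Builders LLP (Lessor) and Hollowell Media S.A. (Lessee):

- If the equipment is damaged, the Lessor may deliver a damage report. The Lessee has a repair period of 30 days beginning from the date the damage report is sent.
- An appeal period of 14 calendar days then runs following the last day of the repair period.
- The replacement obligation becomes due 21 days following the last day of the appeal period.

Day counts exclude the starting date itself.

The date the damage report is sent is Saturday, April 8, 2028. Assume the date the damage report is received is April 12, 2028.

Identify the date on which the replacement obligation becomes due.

June 12, 2028

The last day of the repair period: April 8, 2028 + 30 days = May 8, 2028.
The last day of the appeal period: May 8, 2028 + 14 days = May 22, 2028.
The date on which the replacement obligation becomes due: 21 calendar days after May 22, 2028 is June 12, 2028.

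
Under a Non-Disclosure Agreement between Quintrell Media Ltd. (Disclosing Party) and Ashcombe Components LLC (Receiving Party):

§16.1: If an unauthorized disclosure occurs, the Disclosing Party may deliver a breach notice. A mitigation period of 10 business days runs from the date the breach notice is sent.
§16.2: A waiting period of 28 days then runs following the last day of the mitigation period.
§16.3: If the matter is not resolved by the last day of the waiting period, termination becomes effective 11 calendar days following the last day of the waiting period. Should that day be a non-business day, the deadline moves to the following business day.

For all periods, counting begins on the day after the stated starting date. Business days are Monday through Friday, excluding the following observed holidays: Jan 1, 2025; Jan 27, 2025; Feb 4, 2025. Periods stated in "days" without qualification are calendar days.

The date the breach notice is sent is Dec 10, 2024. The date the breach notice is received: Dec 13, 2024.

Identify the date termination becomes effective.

Feb 3, 2025

The last day of the mitigation period: 10 business days after Tuesday, Dec 10, 2024, skipping weekends — Dec 11, Dec 12, Dec 13, Dec 16, Dec 17, Dec 18, Dec 19, Dec 20, Dec 23, Dec 24 — lands on Tuesday, Dec 24, 2024.
Adding 28 calendar days to Dec 24, 2024 gives Jan 21, 2025, which is the last day of the waiting period.
Adding 11 calendar days to Jan 21, 2025 gives Feb 1, 2025, which is the date termination becomes effective. That falls on a Saturday, so it rolls to the next business day, Monday, Feb 3, 2025.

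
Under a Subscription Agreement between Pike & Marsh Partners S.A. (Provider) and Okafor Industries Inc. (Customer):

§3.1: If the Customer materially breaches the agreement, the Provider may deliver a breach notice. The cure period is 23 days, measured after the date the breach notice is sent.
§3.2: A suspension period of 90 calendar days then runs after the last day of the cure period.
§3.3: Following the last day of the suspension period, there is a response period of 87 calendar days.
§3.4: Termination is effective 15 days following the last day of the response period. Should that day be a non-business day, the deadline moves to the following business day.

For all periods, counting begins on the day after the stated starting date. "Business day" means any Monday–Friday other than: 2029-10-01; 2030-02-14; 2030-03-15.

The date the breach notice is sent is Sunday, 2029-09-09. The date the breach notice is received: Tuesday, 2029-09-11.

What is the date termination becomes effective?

2030-04-12

The last day of the cure period: 23 calendar days after 2029-09-09 is 2029-10-02.
The last day of the suspension period: 90 calendar days after 2029-10-02 is 2029-12-31.
Adding 87 calendar days to 2029-12-31 gives 2030-03-28, which is the last day of the response period.
Adding 15 calendar days to 2030-03-28 gives 2030-04-12, which is the date termination becomes effective. 2030-04-12 is a Friday and is not a listed holiday, so no roll-forward applies.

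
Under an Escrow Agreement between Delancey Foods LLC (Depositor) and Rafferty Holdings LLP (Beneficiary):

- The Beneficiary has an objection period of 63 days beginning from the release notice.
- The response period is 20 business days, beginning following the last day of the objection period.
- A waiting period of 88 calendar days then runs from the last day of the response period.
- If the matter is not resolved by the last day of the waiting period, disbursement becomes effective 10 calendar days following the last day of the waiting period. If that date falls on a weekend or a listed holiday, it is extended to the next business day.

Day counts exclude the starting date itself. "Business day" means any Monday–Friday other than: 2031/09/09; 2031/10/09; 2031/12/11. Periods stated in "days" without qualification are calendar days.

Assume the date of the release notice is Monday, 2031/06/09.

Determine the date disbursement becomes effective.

2031/12/15

The last day of the objection period: 2031/06/09 + 63 days = 2031/08/11.
The last day of the response period: 20 business days after Monday, 2031/08/11, skipping weekends — Aug 12, Aug 13, Aug 14, Aug 15, …, Sep 4, Sep 5, Sep 8 — lands on Monday, 2031/09/08.
The last day of the waiting period: 2031/09/08 + 88 days = 2031/12/05.
Adding 10 calendar days to 2031/12/05 gives 2031/12/15, which is the date disbursement becomes effective. 2031/12/15 is a Monday and is not a listed holiday, so no roll-forward applies.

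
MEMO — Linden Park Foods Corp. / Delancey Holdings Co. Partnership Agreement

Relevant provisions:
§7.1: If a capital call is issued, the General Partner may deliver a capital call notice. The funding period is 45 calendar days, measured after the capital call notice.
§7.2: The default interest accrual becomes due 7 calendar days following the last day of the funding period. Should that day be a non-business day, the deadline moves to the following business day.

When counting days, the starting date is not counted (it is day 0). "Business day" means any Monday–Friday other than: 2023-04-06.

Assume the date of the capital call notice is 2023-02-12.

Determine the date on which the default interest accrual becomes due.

2023-04-05

The last day of the funding period: 2023-02-12 + 45 days = 2023-03-29.
The date on which the default interest accrual becomes due: 2023-03-29 + 7 days = 2023-04-05. 2023-04-05 is a Wednesday and is not a listed holiday, so no roll-forward applies.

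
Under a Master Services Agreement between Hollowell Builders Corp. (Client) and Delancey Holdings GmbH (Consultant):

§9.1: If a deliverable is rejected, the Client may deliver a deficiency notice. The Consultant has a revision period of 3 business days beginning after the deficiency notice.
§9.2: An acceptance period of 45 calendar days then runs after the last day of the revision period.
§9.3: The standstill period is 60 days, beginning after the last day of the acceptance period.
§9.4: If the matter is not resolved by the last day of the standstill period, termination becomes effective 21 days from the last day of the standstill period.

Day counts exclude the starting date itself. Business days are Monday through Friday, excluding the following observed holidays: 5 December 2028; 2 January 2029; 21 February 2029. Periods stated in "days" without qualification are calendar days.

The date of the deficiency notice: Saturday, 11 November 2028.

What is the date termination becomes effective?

From Saturday, 11 November 2028, 3 business days (Nov 13, Nov 14, Nov 15, skipping weekends) brings us to Wednesday, 15 November 2028, which is the last day of the revision period.
The last day of the acceptance period: 15 November 2028 + 45 days = 30 December 2028.
The last day of the standstill period: 30 December 2028 + 60 days = 28 February 2029.
The date termination becomes effective: 28 February 2029 + 21 days = 21 March 2029.

21 March 2029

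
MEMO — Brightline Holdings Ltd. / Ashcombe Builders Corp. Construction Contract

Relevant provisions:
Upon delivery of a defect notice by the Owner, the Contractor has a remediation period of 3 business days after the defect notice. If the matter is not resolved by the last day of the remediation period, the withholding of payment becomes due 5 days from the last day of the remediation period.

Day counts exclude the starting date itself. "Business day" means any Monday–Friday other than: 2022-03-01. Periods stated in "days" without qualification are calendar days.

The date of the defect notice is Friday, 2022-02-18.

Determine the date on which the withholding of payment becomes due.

From Friday, 2022-02-18, 3 business days (Feb 21, Feb 22, Feb 23, skipping weekends) brings us to Wednesday, 2022-02-23, which is the last day of the remediation period.
The date on which the withholding of payment becomes due: 2022-02-23 + 5 days = 2022-02-28.

2022-02-28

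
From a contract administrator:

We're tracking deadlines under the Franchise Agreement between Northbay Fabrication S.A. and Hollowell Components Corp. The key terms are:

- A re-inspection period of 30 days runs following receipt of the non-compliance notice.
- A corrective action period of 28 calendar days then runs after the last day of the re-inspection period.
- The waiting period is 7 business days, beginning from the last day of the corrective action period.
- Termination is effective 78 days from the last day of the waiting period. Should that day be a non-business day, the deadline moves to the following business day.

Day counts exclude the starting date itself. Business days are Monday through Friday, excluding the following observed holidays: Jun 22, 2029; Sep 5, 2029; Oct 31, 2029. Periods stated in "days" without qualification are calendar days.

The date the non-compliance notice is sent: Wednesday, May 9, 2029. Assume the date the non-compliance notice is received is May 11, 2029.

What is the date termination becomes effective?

Oct 3, 2029

Adding 30 calendar days to May 11, 2029 gives Jun 10, 2029, which is the last day of the re-inspection period.
The last day of the corrective action period: Jun 10, 2029 + 28 days = Jul 8, 2029.
The last day of the waiting period: counting 7 business days from Sunday, Jul 8, 2029 (Jul 9, Jul 10, Jul 11, Jul 12, Jul 13, Jul 16, Jul 17, skipping weekends) reaches Tuesday, Jul 17, 2029.
The date termination becomes effective: 78 calendar days after Jul 17, 2029 is Oct 3, 2029. Oct 3, 2029 is a Wednesday and is not a listed holiday, so no roll-forward applies.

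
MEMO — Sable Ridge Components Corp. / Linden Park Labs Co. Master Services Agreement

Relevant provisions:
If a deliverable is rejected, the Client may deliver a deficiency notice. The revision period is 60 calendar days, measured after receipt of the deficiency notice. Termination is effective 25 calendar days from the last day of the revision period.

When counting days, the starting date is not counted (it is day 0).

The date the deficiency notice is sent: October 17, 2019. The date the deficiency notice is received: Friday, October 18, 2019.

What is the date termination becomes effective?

January 11, 2020

Adding 60 calendar days to October 18, 2019 gives December 17, 2019, which is the last day of the revision period.
The date termination becomes effective: 25 calendar days after December 17, 2019 is January 11, 2020.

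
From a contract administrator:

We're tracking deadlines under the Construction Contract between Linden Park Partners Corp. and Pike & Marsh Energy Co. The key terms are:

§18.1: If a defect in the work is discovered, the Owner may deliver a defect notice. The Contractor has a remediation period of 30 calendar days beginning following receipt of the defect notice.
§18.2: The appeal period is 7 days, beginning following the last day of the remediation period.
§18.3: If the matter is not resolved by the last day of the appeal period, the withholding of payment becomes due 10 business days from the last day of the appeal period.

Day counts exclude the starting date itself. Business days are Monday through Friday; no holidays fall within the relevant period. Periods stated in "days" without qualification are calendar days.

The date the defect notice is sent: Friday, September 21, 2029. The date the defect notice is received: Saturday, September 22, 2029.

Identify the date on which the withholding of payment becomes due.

The last day of the remediation period: September 22, 2029 + 30 days = October 22, 2029.
The last day of the appeal period: October 22, 2029 + 7 days = October 29, 2029.
The date on which the withholding of payment becomes due: counting 10 business days from Monday, October 29, 2029 (Oct 30, Oct 31, Nov 1, Nov 2, Nov 5, Nov 6, Nov 7, Nov 8, Nov 9, Nov 12, skipping weekends) reaches Monday, November 12, 2029.

November 12, 2029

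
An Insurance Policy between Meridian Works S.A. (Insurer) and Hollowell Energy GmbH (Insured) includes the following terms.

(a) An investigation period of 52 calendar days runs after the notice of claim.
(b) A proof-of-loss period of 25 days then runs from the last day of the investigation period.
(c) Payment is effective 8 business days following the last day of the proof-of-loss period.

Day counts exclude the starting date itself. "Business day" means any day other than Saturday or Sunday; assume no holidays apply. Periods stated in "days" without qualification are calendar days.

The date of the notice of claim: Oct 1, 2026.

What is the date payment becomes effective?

The last day of the investigation period: Oct 1, 2026 + 52 days = Nov 22, 2026.
Adding 25 calendar days to Nov 22, 2026 gives Dec 17, 2026, which is the last day of the proof-of-loss period.
The date payment becomes effective: 8 business days after Thursday, Dec 17, 2026, skipping weekends — Dec 18, Dec 21, Dec 22, Dec 23, Dec 24, Dec 25, Dec 28, Dec 29 — lands on Tuesday, Dec 29, 2026.

Dec 29, 2026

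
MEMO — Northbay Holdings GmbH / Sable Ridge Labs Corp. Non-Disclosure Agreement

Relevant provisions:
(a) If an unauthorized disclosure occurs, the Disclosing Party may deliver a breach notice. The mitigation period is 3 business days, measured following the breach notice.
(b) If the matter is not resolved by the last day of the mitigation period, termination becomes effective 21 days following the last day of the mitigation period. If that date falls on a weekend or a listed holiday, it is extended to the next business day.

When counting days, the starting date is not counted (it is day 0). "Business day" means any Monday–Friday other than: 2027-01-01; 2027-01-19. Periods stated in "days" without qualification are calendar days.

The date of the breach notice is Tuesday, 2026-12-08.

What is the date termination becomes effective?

From Tuesday, 2026-12-08, 3 business days (Dec 9, Dec 10, Dec 11, skipping weekends) brings us to Friday, 2026-12-11, which is the last day of the mitigation period.
The date termination becomes effective: 2026-12-11 + 21 days = 2027-01-01. That falls on Friday, a listed holiday, so it rolls to the next business day, Monday, 2027-01-04.

2027-01-04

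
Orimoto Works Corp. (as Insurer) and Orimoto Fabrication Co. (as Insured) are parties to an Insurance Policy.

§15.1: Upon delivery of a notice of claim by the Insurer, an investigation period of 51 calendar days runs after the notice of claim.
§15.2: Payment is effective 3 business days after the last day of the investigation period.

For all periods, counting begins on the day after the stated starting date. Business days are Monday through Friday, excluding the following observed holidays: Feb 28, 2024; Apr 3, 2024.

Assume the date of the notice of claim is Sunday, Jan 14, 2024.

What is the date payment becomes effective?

Mar 8, 2024

Adding 51 calendar days to Jan 14, 2024 gives Mar 5, 2024, which is the last day of the investigation period.
From Tuesday, Mar 5, 2024, 3 business days (Mar 6, Mar 7, Mar 8, skipping weekends) brings us to Friday, Mar 8, 2024, which is the date payment becomes effective.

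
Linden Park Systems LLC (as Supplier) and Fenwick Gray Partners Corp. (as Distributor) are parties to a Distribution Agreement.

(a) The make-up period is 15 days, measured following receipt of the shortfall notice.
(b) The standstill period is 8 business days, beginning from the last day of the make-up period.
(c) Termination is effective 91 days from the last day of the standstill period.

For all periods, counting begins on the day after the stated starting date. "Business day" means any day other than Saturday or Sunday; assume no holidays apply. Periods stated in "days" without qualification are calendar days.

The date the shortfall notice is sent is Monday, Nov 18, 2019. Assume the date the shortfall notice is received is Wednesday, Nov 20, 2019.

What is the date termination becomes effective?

The last day of the make-up period: 15 calendar days after Nov 20, 2019 is Dec 5, 2019.
The last day of the standstill period: 8 business days after Thursday, Dec 5, 2019, skipping weekends — Dec 6, Dec 9, Dec 10, Dec 11, Dec 12, Dec 13, Dec 16, Dec 17 — lands on Tuesday, Dec 17, 2019.
The date termination becomes effective: Dec 17, 2019 + 91 days = Mar 17, 2020.

Mar 17, 2020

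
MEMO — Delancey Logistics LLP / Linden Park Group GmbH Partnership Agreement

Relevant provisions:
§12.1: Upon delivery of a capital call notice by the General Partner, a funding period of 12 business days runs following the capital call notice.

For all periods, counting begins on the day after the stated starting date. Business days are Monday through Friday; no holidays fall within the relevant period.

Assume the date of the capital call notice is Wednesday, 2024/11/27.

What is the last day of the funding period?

The last day of the funding period: counting 12 business days from Wednesday, 2024/11/27 (Nov 28, Nov 29, Dec 2, Dec 3, …, Dec 11, Dec 12, Dec 13, skipping weekends) reaches Friday, 2024/12/13.

2024/12/13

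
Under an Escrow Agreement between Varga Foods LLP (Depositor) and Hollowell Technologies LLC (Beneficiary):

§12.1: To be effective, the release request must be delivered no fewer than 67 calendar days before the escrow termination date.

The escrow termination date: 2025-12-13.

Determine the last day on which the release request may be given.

2025-12-13 minus 67 days is 2025-10-07.

2025-10-07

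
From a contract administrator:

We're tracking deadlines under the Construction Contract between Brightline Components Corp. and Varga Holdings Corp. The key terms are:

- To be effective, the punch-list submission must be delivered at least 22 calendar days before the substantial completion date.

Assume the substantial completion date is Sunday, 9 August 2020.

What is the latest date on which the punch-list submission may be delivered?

9 August 2020 minus 22 days is 18 July 2020.

18 July 2020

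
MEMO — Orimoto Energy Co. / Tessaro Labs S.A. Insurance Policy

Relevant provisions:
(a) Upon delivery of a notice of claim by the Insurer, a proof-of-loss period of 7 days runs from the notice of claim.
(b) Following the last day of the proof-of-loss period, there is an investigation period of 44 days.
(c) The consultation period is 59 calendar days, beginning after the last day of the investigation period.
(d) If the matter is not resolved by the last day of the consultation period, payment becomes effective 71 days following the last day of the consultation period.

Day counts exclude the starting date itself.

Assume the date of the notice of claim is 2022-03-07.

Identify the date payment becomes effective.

The last day of the proof-of-loss period: 2022-03-07 + 7 days = 2022-03-14.
The last day of the investigation period: 44 calendar days after 2022-03-14 is 2022-04-27.
Adding 59 calendar days to 2022-04-27 gives 2022-06-25, which is the last day of the consultation period.
The date payment becomes effective: 71 calendar days after 2022-06-25 is 2022-09-04.

2022-09-04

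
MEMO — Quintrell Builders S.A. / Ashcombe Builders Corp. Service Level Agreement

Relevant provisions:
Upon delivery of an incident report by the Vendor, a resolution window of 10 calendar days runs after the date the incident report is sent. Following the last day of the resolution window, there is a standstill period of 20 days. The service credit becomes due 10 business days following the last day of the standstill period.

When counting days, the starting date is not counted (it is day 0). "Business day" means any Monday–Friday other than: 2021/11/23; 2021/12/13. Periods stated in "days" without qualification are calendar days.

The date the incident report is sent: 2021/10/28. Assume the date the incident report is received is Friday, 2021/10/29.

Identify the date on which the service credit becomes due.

2021/12/10

The last day of the resolution window: 2021/10/28 + 10 days = 2021/11/07.
The last day of the standstill period: 20 calendar days after 2021/11/07 is 2021/11/27.
The date on which the service credit becomes due: counting 10 business days from Saturday, 2021/11/27 (Nov 29, Nov 30, Dec 1, Dec 2, Dec 3, Dec 6, Dec 7, Dec 8, Dec 9, Dec 10, skipping weekends) reaches Friday, 2021/12/10.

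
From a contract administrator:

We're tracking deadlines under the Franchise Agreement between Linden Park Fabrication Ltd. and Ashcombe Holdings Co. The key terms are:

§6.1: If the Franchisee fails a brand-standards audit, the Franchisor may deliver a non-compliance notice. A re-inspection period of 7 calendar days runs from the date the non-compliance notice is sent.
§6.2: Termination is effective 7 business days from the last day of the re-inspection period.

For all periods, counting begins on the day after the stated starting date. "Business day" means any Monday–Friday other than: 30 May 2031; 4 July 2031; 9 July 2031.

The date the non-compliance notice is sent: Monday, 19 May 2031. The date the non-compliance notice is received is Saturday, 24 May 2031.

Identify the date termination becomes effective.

Adding 7 calendar days to 19 May 2031 gives 26 May 2031, which is the last day of the re-inspection period.
From Monday, 26 May 2031, 7 business days (May 27, May 28, May 29, Jun 2, Jun 3, Jun 4, Jun 5, skipping weekends and the listed holiday on May 30) brings us to Thursday, 5 June 2031, which is the date termination becomes effective.

5 June 2031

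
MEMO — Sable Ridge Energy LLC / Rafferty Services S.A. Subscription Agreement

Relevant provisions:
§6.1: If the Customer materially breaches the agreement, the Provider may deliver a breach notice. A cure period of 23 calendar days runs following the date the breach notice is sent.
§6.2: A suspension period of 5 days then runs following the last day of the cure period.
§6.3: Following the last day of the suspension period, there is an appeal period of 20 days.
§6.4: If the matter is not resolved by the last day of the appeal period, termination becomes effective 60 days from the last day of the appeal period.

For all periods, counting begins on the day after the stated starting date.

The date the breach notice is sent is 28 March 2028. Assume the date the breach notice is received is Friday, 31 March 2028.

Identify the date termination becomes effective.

The last day of the cure period: 28 March 2028 + 23 days = 20 April 2028.
The last day of the suspension period: 5 calendar days after 20 April 2028 is 25 April 2028.
The last day of the appeal period: 20 calendar days after 25 April 2028 is 15 May 2028.
The date termination becomes effective: 15 May 2028 + 60 days = 14 July 2028.

14 July 2028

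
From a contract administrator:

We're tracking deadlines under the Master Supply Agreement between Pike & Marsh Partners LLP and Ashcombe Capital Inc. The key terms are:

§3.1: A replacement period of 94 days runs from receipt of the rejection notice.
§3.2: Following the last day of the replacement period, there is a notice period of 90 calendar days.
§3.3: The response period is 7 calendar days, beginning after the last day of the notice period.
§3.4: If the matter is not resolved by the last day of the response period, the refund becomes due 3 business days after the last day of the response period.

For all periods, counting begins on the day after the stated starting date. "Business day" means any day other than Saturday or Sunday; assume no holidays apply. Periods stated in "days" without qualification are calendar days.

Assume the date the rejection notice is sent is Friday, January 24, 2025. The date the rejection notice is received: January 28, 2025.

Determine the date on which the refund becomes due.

Adding 94 calendar days to January 28, 2025 gives May 2, 2025, which is the last day of the replacement period.
The last day of the notice period: 90 calendar days after May 2, 2025 is July 31, 2025.
Adding 7 calendar days to July 31, 2025 gives August 7, 2025, which is the last day of the response period.
The date on which the refund becomes due: counting 3 business days from Thursday, August 7, 2025 (Aug 8, Aug 11, Aug 12, skipping weekends) reaches Tuesday, August 12, 2025.

August 12, 2025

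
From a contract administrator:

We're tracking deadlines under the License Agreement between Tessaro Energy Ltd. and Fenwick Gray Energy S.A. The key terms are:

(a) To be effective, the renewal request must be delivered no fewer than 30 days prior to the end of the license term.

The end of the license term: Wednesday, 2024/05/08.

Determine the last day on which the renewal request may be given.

2024/05/08 minus 30 days is 2024/04/08.

2024/04/08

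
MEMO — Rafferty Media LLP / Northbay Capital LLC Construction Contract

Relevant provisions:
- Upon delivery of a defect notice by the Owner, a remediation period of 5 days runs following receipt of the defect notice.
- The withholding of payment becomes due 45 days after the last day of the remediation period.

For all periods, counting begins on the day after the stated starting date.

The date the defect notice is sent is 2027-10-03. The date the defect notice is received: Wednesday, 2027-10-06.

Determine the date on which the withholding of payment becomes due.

The last day of the remediation period: 5 calendar days after 2027-10-06 is 2027-10-11.
The date on which the withholding of payment becomes due: 45 calendar days after 2027-10-11 is 2027-11-25.

2027-11-25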